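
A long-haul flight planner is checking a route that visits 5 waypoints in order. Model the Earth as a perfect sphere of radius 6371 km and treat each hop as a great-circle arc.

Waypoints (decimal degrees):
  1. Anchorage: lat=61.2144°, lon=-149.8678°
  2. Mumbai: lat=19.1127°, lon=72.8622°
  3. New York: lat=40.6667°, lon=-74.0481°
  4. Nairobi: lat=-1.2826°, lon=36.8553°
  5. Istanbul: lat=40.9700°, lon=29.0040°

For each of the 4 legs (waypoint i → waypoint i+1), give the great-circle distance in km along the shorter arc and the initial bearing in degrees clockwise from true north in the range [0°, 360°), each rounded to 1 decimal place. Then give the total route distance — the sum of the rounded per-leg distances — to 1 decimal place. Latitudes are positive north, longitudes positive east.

Leg 1: dist=10308.7 km, bearing=320.1°
Leg 2: dist=12539.9 km, bearing=333.3°
Leg 3: dist=11849.8 km, bearing=77.0°
Leg 4: dist=4764.9 km, bearing=351.3°
Total: 39463.3 km

Leg 1: φ1=1.0683928, φ2=0.3335795, Δφ=-0.7348133, Δλ=3.8873718 rad; a=sin²(Δφ/2)+cosφ1·cosφ2·sin²(Δλ/2)=0.5236252230; c=2·atan2(√a, √(1-a))=1.618064372; dist=6371·c=10308.688 ≈ 10308.7 km; running total=10308.7 km
Leg 1 bearing: y=sinΔλ·cosφ2=-0.64114054, x=cosφ1·sinφ2-sinφ1·cosφ2·cosΔλ=0.76596749; θ=atan2(y, x)=-39.9305° <0 so +360° → 320.0695° ≈ 320.1°
Leg 2: φ1=0.3335795, φ2=0.7097678, Δφ=0.3761883, Δλ=-2.5640684 rad; a=sin²(Δφ/2)+cosφ1·cosφ2·sin²(Δλ/2)=0.6935469072; c=2·atan2(√a, √(1-a))=1.968273919; dist=6371·c=12539.873 ≈ 12539.9 km; running total=22848.6 km
Leg 2 bearing: y=sinΔλ·cosφ2=-0.41411131, x=cosφ1·sinφ2-sinφ1·cosφ2·cosΔλ=0.82381442; θ=atan2(y, x)=-26.6876° <0 so +360° → 333.3124° ≈ 333.3°
Leg 3: φ1=0.7097678, φ2=-0.0223856, Δφ=-0.7321534, Δλ=1.9356295 rad; a=sin²(Δφ/2)+cosφ1·cosφ2·sin²(Δλ/2)=0.6425756255; c=2·atan2(√a, √(1-a))=1.859960554; dist=6371·c=11849.809 ≈ 11849.8 km; running total=34698.4 km
Leg 3 bearing: y=sinΔλ·cosφ2=0.93394925, x=cosφ1·sinφ2-sinφ1·cosφ2·cosΔλ=0.21547058; θ=atan2(y, x)=77.0087° ≈ 77.0°
Leg 4: φ1=-0.0223856, φ2=0.7150614, Δφ=0.7374470, Δλ=-0.1370310 rad; a=sin²(Δφ/2)+cosφ1·cosφ2·sin²(Δλ/2)=0.1334442653; c=2·atan2(√a, √(1-a))=0.747910625; dist=6371·c=4764.939 ≈ 4764.9 km; running total=39463.3 km
Leg 4 bearing: y=sinΔλ·cosφ2=-0.10314219, x=cosφ1·sinφ2-sinφ1·cosφ2·cosΔλ=0.67224197; θ=atan2(y, x)=-8.7229° <0 so +360° → 351.2771° ≈ 351.3°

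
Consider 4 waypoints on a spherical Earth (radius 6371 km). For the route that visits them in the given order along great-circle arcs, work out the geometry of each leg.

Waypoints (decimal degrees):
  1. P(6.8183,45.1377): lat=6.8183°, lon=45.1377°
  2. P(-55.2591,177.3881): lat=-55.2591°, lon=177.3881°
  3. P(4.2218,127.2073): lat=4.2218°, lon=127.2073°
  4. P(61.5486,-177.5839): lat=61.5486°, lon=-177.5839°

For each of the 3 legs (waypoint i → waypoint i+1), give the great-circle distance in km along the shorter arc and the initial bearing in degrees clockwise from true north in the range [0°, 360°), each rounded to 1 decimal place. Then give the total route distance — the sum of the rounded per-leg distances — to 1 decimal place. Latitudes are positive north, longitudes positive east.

Leg 1: dist=13182.8 km, bearing=151.3°
Leg 2: dist=8043.4 km, bearing=306.5°
Leg 3: dist=7825.6 km, bearing=24.5°
Total: 29051.8 km

Leg 1: φ1=0.1190018, φ2=-0.9644532, Δφ=-1.0834550, Δλ=2.3082049 rad; a=sin²(Δφ/2)+cosφ1·cosφ2·sin²(Δλ/2)=0.7390049121; c=2·atan2(√a, √(1-a))=2.069183838; dist=6371·c=13182.770 ≈ 13182.8 km; running total=13182.8 km
Leg 1 bearing: y=sinΔλ·cosφ2=0.42182266, x=cosφ1·sinφ2-sinφ1·cosφ2·cosΔλ=-0.77043640; θ=atan2(y, x)=151.2988° ≈ 151.3°
Leg 2: φ1=-0.9644532, φ2=0.0736843, Δφ=1.0381375, Δλ=-0.8758202 rad; a=sin²(Δφ/2)+cosφ1·cosφ2·sin²(Δλ/2)=0.3482804876; c=2·atan2(√a, √(1-a))=1.262496541; dist=6371·c=8043.365 ≈ 8043.4 km; running total=21226.2 km
Leg 2 bearing: y=sinΔλ·cosφ2=-0.76598485, x=cosφ1·sinφ2-sinφ1·cosφ2·cosΔλ=0.56673800; θ=atan2(y, x)=-53.5029° <0 so +360° → 306.4971° ≈ 306.5°
Leg 3: φ1=0.0736843, φ2=1.0742257, Δφ=1.0005414, Δλ=-5.3196100 rad; a=sin²(Δφ/2)+cosφ1·cosφ2·sin²(Δλ/2)=0.3320880147; c=2·atan2(√a, √(1-a))=1.228316460; dist=6371·c=7825.604 ≈ 7825.6 km; running total=29051.8 km
Leg 3 bearing: y=sinΔλ·cosφ2=0.39124804, x=cosφ1·sinφ2-sinφ1·cosφ2·cosΔλ=0.85682392; θ=atan2(y, x)=24.5427° ≈ 24.5°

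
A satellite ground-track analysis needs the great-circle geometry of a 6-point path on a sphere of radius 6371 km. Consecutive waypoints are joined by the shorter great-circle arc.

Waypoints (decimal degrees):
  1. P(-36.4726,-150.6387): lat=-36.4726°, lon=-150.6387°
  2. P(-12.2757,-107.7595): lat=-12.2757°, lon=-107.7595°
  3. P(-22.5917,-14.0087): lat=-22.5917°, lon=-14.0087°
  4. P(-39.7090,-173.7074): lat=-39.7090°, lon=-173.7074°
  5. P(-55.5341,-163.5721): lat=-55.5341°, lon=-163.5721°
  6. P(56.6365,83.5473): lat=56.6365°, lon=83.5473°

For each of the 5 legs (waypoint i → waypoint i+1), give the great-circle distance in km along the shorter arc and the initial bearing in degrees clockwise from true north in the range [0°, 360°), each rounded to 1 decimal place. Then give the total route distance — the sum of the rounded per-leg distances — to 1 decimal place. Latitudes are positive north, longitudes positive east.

Leg 1: dist=5048.0 km, bearing=69.0°
Leg 2: dist=9863.1 km, bearing=112.8°
Leg 3: dist=12774.0 km, bearing=197.1°
Leg 4: dist=1912.0 km, bearing=160.3°
Leg 5: dist=16018.4 km, bearing=300.3°
Total: 45615.5 km

Leg 1: φ1=-0.6365670, φ2=-0.2142514, Δφ=0.4223156, Δλ=0.7483832 rad; a=sin²(Δφ/2)+cosφ1·cosφ2·sin²(Δλ/2)=0.1489096888; c=2·atan2(√a, √(1-a))=0.792340760; dist=6371·c=5048.003 ≈ 5048.0 km; running total=5048.0 km
Leg 1 bearing: y=sinΔλ·cosφ2=0.66489686, x=cosφ1·sinφ2-sinφ1·cosφ2·cosΔλ=0.25466555; θ=atan2(y, x)=69.0424° ≈ 69.0°
Leg 2: φ1=-0.2142514, φ2=-0.3942995, Δφ=-0.1800482, Δλ=1.6362601 rad; a=sin²(Δφ/2)+cosφ1·cosφ2·sin²(Δλ/2)=0.4886687563; c=2·atan2(√a, √(1-a))=1.548131899; dist=6371·c=9863.148 ≈ 9863.1 km; running total=14911.1 km
Leg 2 bearing: y=sinΔλ·cosφ2=0.92128825, x=cosφ1·sinφ2-sinφ1·cosφ2·cosΔλ=-0.38821949; θ=atan2(y, x)=112.84996° ≈ 112.8°
Leg 3: φ1=-0.3942995, φ2=-0.6930528, Δφ=-0.2987532, Δλ=-2.7872681 rad; a=sin²(Δφ/2)+cosφ1·cosφ2·sin²(Δλ/2)=0.7103550766; c=2·atan2(√a, √(1-a))=2.005024306; dist=6371·c=12774.010 ≈ 12774.0 km; running total=27685.1 km
Leg 3 bearing: y=sinΔλ·cosφ2=-0.26691369, x=cosφ1·sinφ2-sinφ1·cosφ2·cosΔλ=-0.86704097; θ=atan2(y, x)=-162.8893° <0 so +360° → 197.1107° ≈ 197.1°
Leg 4: φ1=-0.6930528, φ2=-0.9692529, Δφ=-0.2762001, Δλ=0.1768944 rad; a=sin²(Δφ/2)+cosφ1·cosφ2·sin²(Δλ/2)=0.0223475847; c=2·atan2(√a, √(1-a))=0.300107110; dist=6371·c=1911.982 ≈ 1912.0 km; running total=29597.1 km
Leg 4 bearing: y=sinΔλ·cosφ2=0.09958601, x=cosφ1·sinφ2-sinφ1·cosφ2·cosΔλ=-0.27834386; θ=atan2(y, x)=160.3138° ≈ 160.3°
Leg 5: φ1=-0.9692529, φ2=0.9884934, Δφ=1.9577463, Δλ=4.3130472 rad; a=sin²(Δφ/2)+cosφ1·cosφ2·sin²(Δλ/2)=0.9047990773; c=2·atan2(√a, √(1-a))=2.514263525; dist=6371·c=16018.373 ≈ 16018.4 km; running total=45615.5 km
Leg 5 bearing: y=sinΔλ·cosφ2=-0.50667723, x=cosφ1·sinφ2-sinφ1·cosφ2·cosΔλ=0.29635960; θ=atan2(y, x)=-59.6763° <0 so +360° → 300.3237° ≈ 300.3°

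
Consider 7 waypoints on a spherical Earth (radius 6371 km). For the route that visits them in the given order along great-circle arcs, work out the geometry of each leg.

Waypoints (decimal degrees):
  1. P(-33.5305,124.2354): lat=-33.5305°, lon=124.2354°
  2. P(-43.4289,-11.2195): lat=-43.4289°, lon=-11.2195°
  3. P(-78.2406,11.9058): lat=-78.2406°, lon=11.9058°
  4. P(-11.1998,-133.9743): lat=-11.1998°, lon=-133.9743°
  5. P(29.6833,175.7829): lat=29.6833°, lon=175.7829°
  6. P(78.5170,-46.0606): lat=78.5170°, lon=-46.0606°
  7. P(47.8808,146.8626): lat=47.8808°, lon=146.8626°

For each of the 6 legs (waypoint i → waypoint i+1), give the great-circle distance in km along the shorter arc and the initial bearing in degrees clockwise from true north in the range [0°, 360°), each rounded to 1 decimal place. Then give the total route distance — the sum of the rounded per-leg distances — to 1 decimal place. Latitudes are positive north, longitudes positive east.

Leg 1: φ1=-0.5852176, φ2=-0.7579773, Δφ=-0.1727597, Δλ=-2.3641340 rad; a=sin²(Δφ/2)+cosφ1·cosφ2·sin²(Δλ/2)=0.5258577510; c=2·atan2(√a, √(1-a))=1.622534909; dist=6371·c=10337.170 ≈ 10337.2 km; running total=10337.2 km
Leg 1 bearing: y=sinΔλ·cosφ2=-0.50942751, x=cosφ1·sinφ2-sinφ1·cosφ2·cosΔλ=-0.85895816; θ=atan2(y, x)=-149.3288° <0 so +360° → 210.6712° ≈ 210.7°
Leg 2: φ1=-0.7579773, φ2=-1.3655561, Δφ=-0.6075788, Δλ=0.4036126 rad; a=sin²(Δφ/2)+cosφ1·cosφ2·sin²(Δλ/2)=0.0954299916; c=2·atan2(√a, √(1-a))=0.628109202; dist=6371·c=4001.684 ≈ 4001.7 km; running total=14338.9 km
Leg 2 bearing: y=sinΔλ·cosφ2=0.08004200, x=cosφ1·sinφ2-sinφ1·cosφ2·cosΔλ=-0.58213891; θ=atan2(y, x)=172.1711° ≈ 172.2°
Leg 3: φ1=-1.3655561, φ2=-0.1954734, Δφ=1.1700827, Δλ=-2.5460881 rad; a=sin²(Δφ/2)+cosφ1·cosφ2·sin²(Δλ/2)=0.4876766985; c=2·atan2(√a, √(1-a))=1.546147228; dist=6371·c=9850.504 ≈ 9850.5 km; running total=24189.4 km
Leg 3 bearing: y=sinΔλ·cosφ2=-0.55024418, x=cosφ1·sinφ2-sinφ1·cosφ2·cosΔλ=-0.83463997; θ=atan2(y, x)=-146.6048° <0 so +360° → 213.3952° ≈ 213.4°
Leg 4: φ1=-0.1954734, φ2=0.5180713, Δφ=0.7135447, Δλ=5.4062830 rad; a=sin²(Δφ/2)+cosφ1·cosφ2·sin²(Δλ/2)=0.2755761428; c=2·atan2(√a, √(1-a))=1.105320881; dist=6371·c=7041.999 ≈ 7042.0 km; running total=31231.4 km
Leg 4 bearing: y=sinΔλ·cosφ2=-0.66788143, x=cosφ1·sinφ2-sinφ1·cosφ2·cosΔλ=0.59369194; θ=atan2(y, x)=-48.3655° <0 so +360° → 311.6345° ≈ 311.6°
Leg 5: φ1=0.5180713, φ2=1.3703802, Δφ=0.8523089, Δλ=-3.8718995 rad; a=sin²(Δφ/2)+cosφ1·cosφ2·sin²(Δλ/2)=0.3217758721; c=2·atan2(√a, √(1-a))=1.206332645; dist=6371·c=7685.545 ≈ 7685.5 km; running total=38916.9 km
Leg 5 bearing: y=sinΔλ·cosφ2=0.13280404, x=cosφ1·sinφ2-sinφ1·cosφ2·cosΔλ=0.92482849; θ=atan2(y, x)=8.1717° ≈ 8.2°
Leg 6: φ1=1.3703802, φ2=0.8356776, Δφ=-0.5347026, Δλ=3.3671450 rad; a=sin²(Δφ/2)+cosφ1·cosφ2·sin²(Δλ/2)=0.2016150758; c=2·atan2(√a, √(1-a))=0.931326823; dist=6371·c=5933.483 ≈ 5933.5 km; running total=44850.4 km
Leg 6 bearing: y=sinΔλ·cosφ2=-0.14999302, x=cosφ1·sinφ2-sinφ1·cosφ2·cosΔλ=0.78826889; θ=atan2(y, x)=-10.7735° <0 so +360° → 349.2265° ≈ 349.2°

Leg 1: dist=10337.2 km, bearing=210.7°
Leg 2: dist=4001.7 km, bearing=172.2°
Leg 3: dist=9850.5 km, bearing=213.4°
Leg 4: dist=7042.0 km, bearing=311.6°
Leg 5: dist=7685.5 km, bearing=8.2°
Leg 6: dist=5933.5 km, bearing=349.2°
Total: 44850.4 km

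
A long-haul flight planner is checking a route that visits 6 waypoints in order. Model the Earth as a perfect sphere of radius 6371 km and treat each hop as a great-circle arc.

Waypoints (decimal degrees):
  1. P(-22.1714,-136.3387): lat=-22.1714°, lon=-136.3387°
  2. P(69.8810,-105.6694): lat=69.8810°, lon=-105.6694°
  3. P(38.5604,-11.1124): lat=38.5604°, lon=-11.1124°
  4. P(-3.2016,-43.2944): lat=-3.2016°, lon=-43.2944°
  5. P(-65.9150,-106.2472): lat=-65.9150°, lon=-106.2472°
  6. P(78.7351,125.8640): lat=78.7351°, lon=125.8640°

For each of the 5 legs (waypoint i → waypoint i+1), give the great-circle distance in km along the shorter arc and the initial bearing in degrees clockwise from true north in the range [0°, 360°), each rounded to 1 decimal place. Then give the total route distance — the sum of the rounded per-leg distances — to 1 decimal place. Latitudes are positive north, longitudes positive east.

Leg 1: dist=10520.1 km, bearing=10.1°
Leg 2: dist=6190.4 km, bearing=70.7°
Leg 3: dist=5698.4 km, bearing=223.0°
Leg 4: dist=8487.9 km, bearing=202.0°
Leg 5: dist=17878.9 km, bearing=332.1°
Total: 48775.7 km

Leg 1: φ1=-0.3869639, φ2=1.2196535, Δφ=1.6066175, Δλ=0.5352803 rad; a=sin²(Δφ/2)+cosφ1·cosφ2·sin²(Δλ/2)=0.5401843463; c=2·atan2(√a, √(1-a))=1.651251790; dist=6371·c=10520.125 ≈ 10520.1 km; running total=10520.1 km
Leg 1 bearing: y=sinΔλ·cosφ2=0.17545350, x=cosφ1·sinφ2-sinφ1·cosφ2·cosΔλ=0.98120178; θ=atan2(y, x)=10.1382° ≈ 10.1°
Leg 2: φ1=1.2196535, φ2=0.6730059, Δφ=-0.5466476, Δλ=1.6503310 rad; a=sin²(Δφ/2)+cosφ1·cosφ2·sin²(Δλ/2)=0.2180332510; c=2·atan2(√a, √(1-a))=0.971655089; dist=6371·c=6190.415 ≈ 6190.4 km; running total=16710.5 km
Leg 2 bearing: y=sinΔλ·cosφ2=0.77947956, x=cosφ1·sinφ2-sinφ1·cosφ2·cosΔλ=0.27274644; θ=atan2(y, x)=70.7146° ≈ 70.7°
Leg 3: φ1=0.6730059, φ2=-0.0558785, Δφ=-0.7288844, Δλ=-0.5616819 rad; a=sin²(Δφ/2)+cosφ1·cosφ2·sin²(Δλ/2)=0.1870166003; c=2·atan2(√a, √(1-a))=0.894425685; dist=6371·c=5698.386 ≈ 5698.4 km; running total=22408.9 km
Leg 3 bearing: y=sinΔλ·cosφ2=-0.53177911, x=cosφ1·sinφ2-sinφ1·cosφ2·cosΔλ=-0.57041786; θ=atan2(y, x)=-137.0077° <0 so +360° → 222.9923° ≈ 223.0°
Leg 4: φ1=-0.0558785, φ2=-1.1504338, Δφ=-1.0945553, Δλ=-1.0987336 rad; a=sin²(Δφ/2)+cosφ1·cosφ2·sin²(Δλ/2)=0.3818666548; c=2·atan2(√a, √(1-a))=1.332274367; dist=6371·c=8487.920 ≈ 8487.9 km; running total=30896.8 km
Leg 4 bearing: y=sinΔλ·cosφ2=-0.36345941, x=cosφ1·sinφ2-sinφ1·cosφ2·cosΔλ=-0.90115221; θ=atan2(y, x)=-158.0344° <0 so +360° → 201.9656° ≈ 202.0°
Leg 5: φ1=-1.1504338, φ2=1.3741867, Δφ=2.5246205, Δλ=4.0511047 rad; a=sin²(Δφ/2)+cosφ1·cosφ2·sin²(Δλ/2)=0.9721552810; c=2·atan2(√a, √(1-a))=2.806289389; dist=6371·c=17878.870 ≈ 17878.9 km; running total=48775.7 km
Leg 5 bearing: y=sinΔλ·cosφ2=-0.15416738, x=cosφ1·sinφ2-sinφ1·cosφ2·cosΔλ=0.29070601; θ=atan2(y, x)=-27.9379° <0 so +360° → 332.0621° ≈ 332.1°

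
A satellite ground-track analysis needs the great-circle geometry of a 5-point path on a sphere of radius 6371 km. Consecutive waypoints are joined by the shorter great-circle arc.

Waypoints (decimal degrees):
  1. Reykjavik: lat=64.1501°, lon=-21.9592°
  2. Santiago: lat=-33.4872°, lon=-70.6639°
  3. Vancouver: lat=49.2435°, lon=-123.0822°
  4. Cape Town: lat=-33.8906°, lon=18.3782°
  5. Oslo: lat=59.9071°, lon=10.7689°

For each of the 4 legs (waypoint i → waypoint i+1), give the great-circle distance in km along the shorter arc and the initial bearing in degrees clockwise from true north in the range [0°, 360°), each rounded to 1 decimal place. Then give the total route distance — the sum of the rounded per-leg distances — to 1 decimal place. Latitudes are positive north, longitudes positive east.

Leg 1: φ1=1.1196305, φ2=-0.5844619, Δφ=-1.7040924, Δλ=-0.8500574 rad; a=sin²(Δφ/2)+cosφ1·cosφ2·sin²(Δλ/2)=0.6282806149; c=2·atan2(√a, √(1-a))=1.830258982; dist=6371·c=11660.580 ≈ 11660.6 km; running total=11660.6 km
Leg 1 bearing: y=sinΔλ·cosφ2=-0.62660628, x=cosφ1·sinφ2-sinφ1·cosφ2·cosΔλ=-0.73589463; θ=atan2(y, x)=-139.5860° <0 so +360° → 220.4140° ≈ 220.4°
Leg 2: φ1=-0.5844619, φ2=0.8594612, Δφ=1.4439231, Δλ=-0.9148719 rad; a=sin²(Δφ/2)+cosφ1·cosφ2·sin²(Δλ/2)=0.5429362755; c=2·atan2(√a, √(1-a))=1.656774768; dist=6371·c=10555.312 ≈ 10555.3 km; running total=22215.9 km
Leg 2 bearing: y=sinΔλ·cosφ2=-0.51737008, x=cosφ1·sinφ2-sinφ1·cosφ2·cosΔλ=0.85144237; θ=atan2(y, x)=-31.2845° <0 so +360° → 328.7155° ≈ 328.7°
Leg 3: φ1=0.8594612, φ2=-0.5915026, Δφ=-1.4509638, Δλ=2.4689497 rad; a=sin²(Δφ/2)+cosφ1·cosφ2·sin²(Δλ/2)=0.9231345104; c=2·atan2(√a, √(1-a))=2.579739000; dist=6371·c=16435.517 ≈ 16435.5 km; running total=38651.4 km
Leg 3 bearing: y=sinΔλ·cosφ2=0.51720063, x=cosφ1·sinφ2-sinφ1·cosφ2·cosΔλ=0.12779770; θ=atan2(y, x)=76.1205° ≈ 76.1°
Leg 4: φ1=-0.5915026, φ2=1.0455761, Δφ=1.6370787, Δλ=-0.1328073 rad; a=sin²(Δφ/2)+cosφ1·cosφ2·sin²(Δλ/2)=0.5349495138; c=2·atan2(√a, √(1-a))=1.640752400; dist=6371·c=10453.234 ≈ 10453.2 km; running total=49104.6 km
Leg 4 bearing: y=sinΔλ·cosφ2=-0.06639449, x=cosφ1·sinφ2-sinφ1·cosφ2·cosΔλ=0.99534210; θ=atan2(y, x)=-3.8163° <0 so +360° → 356.1837° ≈ 356.2°

Leg 1: dist=11660.6 km, bearing=220.4°
Leg 2: dist=10555.3 km, bearing=328.7°
Leg 3: dist=16435.5 km, bearing=76.1°
Leg 4: dist=10453.2 km, bearing=356.2°
Total: 49104.6 km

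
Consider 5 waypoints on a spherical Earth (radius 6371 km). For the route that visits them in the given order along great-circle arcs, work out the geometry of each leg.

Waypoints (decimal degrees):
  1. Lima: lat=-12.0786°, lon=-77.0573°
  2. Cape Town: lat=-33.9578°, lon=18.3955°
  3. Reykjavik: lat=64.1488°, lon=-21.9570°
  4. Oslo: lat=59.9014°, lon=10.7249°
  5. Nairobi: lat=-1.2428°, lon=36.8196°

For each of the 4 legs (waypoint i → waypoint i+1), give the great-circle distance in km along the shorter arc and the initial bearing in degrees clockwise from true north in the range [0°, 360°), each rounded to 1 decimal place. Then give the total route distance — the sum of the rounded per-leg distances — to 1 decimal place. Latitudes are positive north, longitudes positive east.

Leg 1: φ1=-0.2108113, φ2=-0.5926754, Δφ=-0.3818641, Δλ=1.6659656 rad; a=sin²(Δφ/2)+cosφ1·cosφ2·sin²(Δλ/2)=0.4800944432; c=2·atan2(√a, √(1-a))=1.530974689; dist=6371·c=9753.840 ≈ 9753.8 km; running total=9753.8 km
Leg 1 bearing: y=sinΔλ·cosφ2=0.82569580, x=cosφ1·sinφ2-sinφ1·cosφ2·cosΔλ=-0.56270909; θ=atan2(y, x)=124.2743° ≈ 124.3°
Leg 2: φ1=-0.5926754, φ2=1.1196078, Δφ=1.7122832, Δλ=-0.7042840 rad; a=sin²(Δφ/2)+cosφ1·cosφ2·sin²(Δλ/2)=0.6135326522; c=2·atan2(√a, √(1-a))=1.799859538; dist=6371·c=11466.905 ≈ 11466.9 km; running total=21220.7 km
Leg 2 bearing: y=sinΔλ·cosφ2=-0.28232787, x=cosφ1·sinφ2-sinφ1·cosφ2·cosΔλ=0.93205811; θ=atan2(y, x)=-16.8520° <0 so +360° → 343.1480° ≈ 343.1°
Leg 3: φ1=1.1196078, φ2=1.0454767, Δφ=-0.0741311, Δλ=0.5704068 rad; a=sin²(Δφ/2)+cosφ1·cosφ2·sin²(Δλ/2)=0.0186827722; c=2·atan2(√a, √(1-a))=0.274228330; dist=6371·c=1747.109 ≈ 1747.1 km; running total=22967.8 km
Leg 3 bearing: y=sinΔλ·cosφ2=0.27079157, x=cosφ1·sinφ2-sinφ1·cosφ2·cosΔλ=-0.00261322; θ=atan2(y, x)=90.5529° ≈ 90.6°
Leg 4: φ1=1.0454767, φ2=-0.0216910, Δφ=-1.0671676, Δλ=0.4554384 rad; a=sin²(Δφ/2)+cosφ1·cosφ2·sin²(Δλ/2)=0.2842494018; c=2·atan2(√a, √(1-a))=1.124640121; dist=6371·c=7165.082 ≈ 7165.1 km; running total=30132.9 km
Leg 4 bearing: y=sinΔλ·cosφ2=0.43975263, x=cosφ1·sinφ2-sinφ1·cosφ2·cosΔλ=-0.78767020; θ=atan2(y, x)=150.8256° ≈ 150.8°

Leg 1: dist=9753.8 km, bearing=124.3°
Leg 2: dist=11466.9 km, bearing=343.1°
Leg 3: dist=1747.1 km, bearing=90.6°
Leg 4: dist=7165.1 km, bearing=150.8°
Total: 30132.9 km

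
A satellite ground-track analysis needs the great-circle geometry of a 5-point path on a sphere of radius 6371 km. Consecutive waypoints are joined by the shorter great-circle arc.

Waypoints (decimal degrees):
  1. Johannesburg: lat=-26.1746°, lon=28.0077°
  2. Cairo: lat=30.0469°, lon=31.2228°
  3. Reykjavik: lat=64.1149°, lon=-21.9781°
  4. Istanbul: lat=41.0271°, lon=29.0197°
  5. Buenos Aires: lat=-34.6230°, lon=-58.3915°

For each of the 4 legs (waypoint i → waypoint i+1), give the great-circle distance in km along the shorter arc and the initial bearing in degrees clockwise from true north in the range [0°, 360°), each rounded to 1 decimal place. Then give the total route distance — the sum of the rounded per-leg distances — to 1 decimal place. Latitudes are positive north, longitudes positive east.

Leg 1: dist=6260.9 km, bearing=3.3°
Leg 2: dist=5271.0 km, bearing=331.6°
Leg 3: dist=4122.7 km, bearing=103.5°
Leg 4: dist=12251.1 km, bearing=241.1°
Total: 27905.7 km

Leg 1: φ1=-0.4568330, φ2=0.5244173, Δφ=0.9812503, Δλ=0.0561141 rad; a=sin²(Δφ/2)+cosφ1·cosφ2·sin²(Δλ/2)=0.2226194978; c=2·atan2(√a, √(1-a))=0.982720639; dist=6371·c=6260.913 ≈ 6260.9 km; running total=6260.9 km
Leg 1 bearing: y=sinΔλ·cosφ2=0.04854775, x=cosφ1·sinφ2-sinφ1·cosφ2·cosΔλ=0.83059216; θ=atan2(y, x)=3.3451° ≈ 3.3°
Leg 2: φ1=0.5244173, φ2=1.1190161, Δφ=0.5945988, Δλ=-0.9285309 rad; a=sin²(Δφ/2)+cosφ1·cosφ2·sin²(Δλ/2)=0.1615802120; c=2·atan2(√a, √(1-a))=0.827335506; dist=6371·c=5270.955 ≈ 5271.0 km; running total=11531.9 km
Leg 2 bearing: y=sinΔλ·cosφ2=-0.34957767, x=cosφ1·sinφ2-sinφ1·cosφ2·cosΔλ=0.64782995; θ=atan2(y, x)=-28.3519° <0 so +360° → 331.6481° ≈ 331.6°
Leg 3: φ1=1.1190161, φ2=0.7160580, Δφ=-0.4029581, Δλ=0.8900795 rad; a=sin²(Δφ/2)+cosφ1·cosφ2·sin²(Δλ/2)=0.1010835797; c=2·atan2(√a, √(1-a))=0.647104393; dist=6371·c=4122.702 ≈ 4122.7 km; running total=15654.6 km
Leg 3 bearing: y=sinΔλ·cosφ2=0.58626005, x=cosφ1·sinφ2-sinφ1·cosφ2·cosΔλ=-0.14057705; θ=atan2(y, x)=103.4841° ≈ 103.5°
Leg 4: φ1=0.7160580, φ2=-0.6042853, Δφ=-1.3203433, Δλ=-1.5256132 rad; a=sin²(Δφ/2)+cosφ1·cosφ2·sin²(Δλ/2)=0.6724591824; c=2·atan2(√a, √(1-a))=1.922948138; dist=6371·c=12251.103 ≈ 12251.1 km; running total=27905.7 km
Leg 4 bearing: y=sinΔλ·cosφ2=-0.82206851, x=cosφ1·sinφ2-sinφ1·cosφ2·cosΔλ=-0.45302835; θ=atan2(y, x)=-118.8584° <0 so +360° → 241.1416° ≈ 241.1°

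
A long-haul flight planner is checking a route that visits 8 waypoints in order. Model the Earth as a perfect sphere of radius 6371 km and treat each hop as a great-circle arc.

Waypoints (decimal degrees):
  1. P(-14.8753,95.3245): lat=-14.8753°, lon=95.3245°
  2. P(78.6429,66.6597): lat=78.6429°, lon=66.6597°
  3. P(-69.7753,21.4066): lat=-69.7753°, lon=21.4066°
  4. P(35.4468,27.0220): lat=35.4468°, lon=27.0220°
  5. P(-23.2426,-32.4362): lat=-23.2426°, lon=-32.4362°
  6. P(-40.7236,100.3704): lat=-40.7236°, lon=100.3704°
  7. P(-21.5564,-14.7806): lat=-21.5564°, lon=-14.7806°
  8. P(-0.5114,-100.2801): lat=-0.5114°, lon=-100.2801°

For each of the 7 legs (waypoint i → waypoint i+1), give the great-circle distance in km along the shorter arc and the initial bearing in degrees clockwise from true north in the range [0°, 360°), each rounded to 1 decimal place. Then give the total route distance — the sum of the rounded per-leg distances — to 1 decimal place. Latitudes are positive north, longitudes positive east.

Leg 1: dist=10547.8 km, bearing=354.6°
Leg 2: dist=16756.8 km, bearing=210.1°
Leg 3: dist=11709.1 km, bearing=4.7°
Leg 4: dist=9038.5 km, bearing=233.2°
Leg 5: dist=11392.9 km, bearing=145.3°
Leg 6: dist=10389.1 km, bearing=237.5°
Leg 7: dist=9521.2 km, bearing=271.2°
Total: 79355.4 km

Leg 1: φ1=-0.2596230, φ2=1.3725775, Δφ=1.6322005, Δλ=-0.5002951 rad; a=sin²(Δφ/2)+cosφ1·cosφ2·sin²(Δλ/2)=0.5423457410; c=2·atan2(√a, √(1-a))=1.655589381; dist=6371·c=10547.760 ≈ 10547.8 km; running total=10547.8 km
Leg 1 bearing: y=sinΔλ·cosφ2=-0.09446107, x=cosφ1·sinφ2-sinφ1·cosφ2·cosΔλ=0.99191958; θ=atan2(y, x)=-5.4399° <0 so +360° → 354.5601° ≈ 354.6°
Leg 2: φ1=1.3725775, φ2=-1.2178087, Δφ=-2.5903863, Δλ=-0.7898156 rad; a=sin²(Δφ/2)+cosφ1·cosφ2·sin²(Δλ/2)=0.9360228600; c=2·atan2(√a, √(1-a))=2.630163058; dist=6371·c=16756.769 ≈ 16756.8 km; running total=27304.6 km
Leg 2 bearing: y=sinΔλ·cosφ2=-0.24552620, x=cosφ1·sinφ2-sinφ1·cosφ2·cosΔλ=-0.42338298; θ=atan2(y, x)=-149.8899° <0 so +360° → 210.1101° ≈ 210.1°
Leg 3: φ1=-1.2178087, φ2=0.6186634, Δφ=1.8364721, Δλ=0.0980072 rad; a=sin²(Δφ/2)+cosφ1·cosφ2·sin²(Δλ/2)=0.6319564395; c=2·atan2(√a, √(1-a))=1.837872995; dist=6371·c=11709.089 ≈ 11709.1 km; running total=39013.7 km
Leg 3 bearing: y=sinΔλ·cosφ2=0.07971425, x=cosφ1·sinφ2-sinφ1·cosφ2·cosΔλ=0.96124691; θ=atan2(y, x)=4.7406° ≈ 4.7°
Leg 4: φ1=0.6186634, φ2=-0.4056599, Δφ=-1.0243233, Δλ=-1.0377414 rad; a=sin²(Δφ/2)+cosφ1·cosφ2·sin²(Δλ/2)=0.4242395133; c=2·atan2(√a, √(1-a))=1.418689495; dist=6371·c=9038.471 ≈ 9038.5 km; running total=48052.2 km
Leg 4 bearing: y=sinΔλ·cosφ2=-0.79136079, x=cosφ1·sinφ2-sinφ1·cosφ2·cosΔλ=-0.59227485; θ=atan2(y, x)=-126.8121° <0 so +360° → 233.1879° ≈ 233.2°
Leg 5: φ1=-0.4056599, φ2=-0.7107609, Δφ=-0.3051010, Δλ=2.3179124 rad; a=sin²(Δφ/2)+cosφ1·cosφ2·sin²(Δλ/2)=0.6078681118; c=2·atan2(√a, √(1-a))=1.788242072; dist=6371·c=11392.890 ≈ 11392.9 km; running total=59445.1 km
Leg 5 bearing: y=sinΔλ·cosφ2=0.55600936, x=cosφ1·sinφ2-sinφ1·cosφ2·cosΔλ=-0.80269015; θ=atan2(y, x)=145.2903° ≈ 145.3°
Leg 6: φ1=-0.7107609, φ2=-0.3762302, Δφ=0.3345307, Δλ=-2.0097641 rad; a=sin²(Δφ/2)+cosφ1·cosφ2·sin²(Δλ/2)=0.5299308015; c=2·atan2(√a, √(1-a))=1.630693739; dist=6371·c=10389.1498 ≈ 10389.1 km; running total=69834.2 km
Leg 6 bearing: y=sinΔλ·cosφ2=-0.84187850, x=cosφ1·sinφ2-sinφ1·cosφ2·cosΔλ=-0.53633682; θ=atan2(y, x)=-122.5001° <0 so +360° → 237.4999° ≈ 237.5°
Leg 7: φ1=-0.3762302, φ2=-0.0089256, Δφ=0.3673045, Δλ=-1.4922478 rad; a=sin²(Δφ/2)+cosφ1·cosφ2·sin²(Δλ/2)=0.4618720289; c=2·atan2(√a, √(1-a))=1.494466286; dist=6371·c=9521.245 ≈ 9521.2 km; running total=79355.4 km
Leg 7 bearing: y=sinΔλ·cosφ2=-0.99687694, x=cosφ1·sinφ2-sinφ1·cosφ2·cosΔλ=0.02052803; θ=atan2(y, x)=-88.8203° <0 so +360° → 271.1797° ≈ 271.2°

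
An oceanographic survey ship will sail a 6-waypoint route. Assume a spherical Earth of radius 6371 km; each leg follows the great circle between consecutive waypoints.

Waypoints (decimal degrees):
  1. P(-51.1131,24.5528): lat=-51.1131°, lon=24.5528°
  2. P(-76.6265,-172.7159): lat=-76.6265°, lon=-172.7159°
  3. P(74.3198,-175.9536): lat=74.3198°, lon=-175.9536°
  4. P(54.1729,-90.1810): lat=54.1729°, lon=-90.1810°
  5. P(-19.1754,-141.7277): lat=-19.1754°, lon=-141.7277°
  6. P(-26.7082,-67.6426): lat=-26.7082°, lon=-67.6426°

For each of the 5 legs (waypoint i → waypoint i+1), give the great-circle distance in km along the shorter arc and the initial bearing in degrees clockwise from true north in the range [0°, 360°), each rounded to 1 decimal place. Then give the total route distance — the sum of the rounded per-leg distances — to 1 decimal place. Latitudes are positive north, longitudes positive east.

Leg 1: dist=5758.2 km, bearing=175.0°
Leg 2: dist=16785.8 km, bearing=358.2°
Leg 3: dist=4181.1 km, bearing=73.1°
Leg 4: dist=9513.3 km, bearing=227.9°
Leg 5: dist=7531.1 km, bearing=111.8°
Total: 43769.5 km

Leg 1: φ1=-0.8920919, φ2=-1.3373847, Δφ=-0.4452928, Δλ=-3.4429883 rad; a=sin²(Δφ/2)+cosφ1·cosφ2·sin²(Δλ/2)=0.1906904215; c=2·atan2(√a, √(1-a))=0.903812331; dist=6371·c=5758.188 ≈ 5758.2 km; running total=5758.2 km
Leg 1 bearing: y=sinΔλ·cosφ2=0.06866155, x=cosφ1·sinφ2-sinφ1·cosφ2·cosΔλ=-0.78268508; θ=atan2(y, x)=174.9865° ≈ 175.0°
Leg 2: φ1=-1.3373847, φ2=1.2971252, Δφ=2.6345099, Δλ=-0.0565085 rad; a=sin²(Δφ/2)+cosφ1·cosφ2·sin²(Δλ/2)=0.9371323602; c=2·atan2(√a, √(1-a))=2.634715434; dist=6371·c=16785.772 ≈ 16785.8 km; running total=22544.0 km
Leg 2 bearing: y=sinΔλ·cosφ2=-0.01526431, x=cosφ1·sinφ2-sinφ1·cosφ2·cosΔλ=0.48520944; θ=atan2(y, x)=-1.8019° <0 so +360° → 358.1981° ≈ 358.2°
Leg 3: φ1=1.2971252, φ2=0.9454955, Δφ=-0.3516297, Δλ=1.4970143 rad; a=sin²(Δφ/2)+cosφ1·cosφ2·sin²(Δλ/2)=0.1038622878; c=2·atan2(√a, √(1-a))=0.656267103; dist=6371·c=4181.078 ≈ 4181.1 km; running total=26725.1 km
Leg 3 bearing: y=sinΔλ·cosφ2=0.58374871, x=cosφ1·sinφ2-sinφ1·cosφ2·cosΔλ=0.17758685; θ=atan2(y, x)=73.0793° ≈ 73.1°
Leg 4: φ1=0.9454955, φ2=-0.3346739, Δφ=-1.2801693, Δλ=-0.8996596 rad; a=sin²(Δφ/2)+cosφ1·cosφ2·sin²(Δλ/2)=0.4612491256; c=2·atan2(√a, √(1-a))=1.493216781; dist=6371·c=9513.284 ≈ 9513.3 km; running total=36238.4 km
Leg 4 bearing: y=sinΔλ·cosφ2=-0.73966608, x=cosφ1·sinφ2-sinφ1·cosφ2·cosΔλ=-0.66849650; θ=atan2(y, x)=-132.1067° <0 so +360° → 227.8933° ≈ 227.9°
Leg 5: φ1=-0.3346739, φ2=-0.4661460, Δφ=-0.1314722, Δλ=1.2930289 rad; a=sin²(Δφ/2)+cosφ1·cosφ2·sin²(Δλ/2)=0.3105058337; c=2·atan2(√a, √(1-a))=1.182093495; dist=6371·c=7531.118 ≈ 7531.1 km; running total=43769.5 km
Leg 5 bearing: y=sinΔλ·cosφ2=0.85906664, x=cosφ1·sinφ2-sinφ1·cosφ2·cosΔλ=-0.34405282; θ=atan2(y, x)=111.8259° ≈ 111.8°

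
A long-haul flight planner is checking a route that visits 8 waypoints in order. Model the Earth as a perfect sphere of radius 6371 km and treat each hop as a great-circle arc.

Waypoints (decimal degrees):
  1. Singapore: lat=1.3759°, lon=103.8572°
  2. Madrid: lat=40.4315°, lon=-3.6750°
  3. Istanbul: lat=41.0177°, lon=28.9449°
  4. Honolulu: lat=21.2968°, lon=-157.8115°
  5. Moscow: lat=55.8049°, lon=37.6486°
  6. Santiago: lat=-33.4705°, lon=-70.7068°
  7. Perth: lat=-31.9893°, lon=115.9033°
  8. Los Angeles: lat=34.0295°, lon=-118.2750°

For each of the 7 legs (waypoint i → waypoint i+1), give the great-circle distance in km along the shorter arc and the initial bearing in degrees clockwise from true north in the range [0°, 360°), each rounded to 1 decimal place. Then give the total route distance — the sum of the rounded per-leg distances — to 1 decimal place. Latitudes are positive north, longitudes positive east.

Leg 1: φ1=0.0240140, φ2=0.7056628, Δφ=0.6816488, Δλ=-1.8767909 rad; a=sin²(Δφ/2)+cosφ1·cosφ2·sin²(Δλ/2)=0.6068305700; c=2·atan2(√a, √(1-a))=1.786117443; dist=6371·c=11379.354 ≈ 11379.4 km; running total=11379.4 km
Leg 1 bearing: y=sinΔλ·cosφ2=-0.72582330, x=cosφ1·sinφ2-sinφ1·cosφ2·cosΔλ=0.65385736; θ=atan2(y, x)=-47.9859° <0 so +360° → 312.0141° ≈ 312.0°
Leg 2: φ1=0.7056628, φ2=0.7158939, Δφ=0.0102311, Δλ=0.5693247 rad; a=sin²(Δφ/2)+cosφ1·cosφ2·sin²(Δλ/2)=0.0453210477; c=2·atan2(√a, √(1-a))=0.429058322; dist=6371·c=2733.531 ≈ 2733.5 km; running total=14112.9 km
Leg 2 bearing: y=sinΔλ·cosφ2=0.40672700, x=cosφ1·sinφ2-sinφ1·cosφ2·cosΔλ=0.08741479; θ=atan2(y, x)=77.8704° ≈ 77.9°
Leg 3: φ1=0.7158939, φ2=0.3716993, Δφ=-0.3441946, Δλ=-3.2595141 rad; a=sin²(Δφ/2)+cosφ1·cosφ2·sin²(Δλ/2)=0.7298679864; c=2·atan2(√a, √(1-a))=2.048494193; dist=6371·c=13050.957 ≈ 13051.0 km; running total=27163.9 km
Leg 3 bearing: y=sinΔλ·cosφ2=0.10961430, x=cosφ1·sinφ2-sinφ1·cosφ2·cosΔλ=0.88126474; θ=atan2(y, x)=7.0902° ≈ 7.1°
Leg 4: φ1=0.3716993, φ2=0.9739792, Δφ=0.6022800, Δλ=3.4114223 rad; a=sin²(Δφ/2)+cosφ1·cosφ2·sin²(Δλ/2)=0.6021371010; c=2·atan2(√a, √(1-a))=1.776518545; dist=6371·c=11318.200 ≈ 11318.2 km; running total=38482.1 km
Leg 4 bearing: y=sinΔλ·cosφ2=-0.14981417, x=cosφ1·sinφ2-sinφ1·cosφ2·cosΔλ=0.96738191; θ=atan2(y, x)=-8.8032° <0 so +360° → 351.1968° ≈ 351.2°
Leg 5: φ1=0.9739792, φ2=-0.5841704, Δφ=-1.5581497, Δλ=-1.8911585 rad; a=sin²(Δφ/2)+cosφ1·cosφ2·sin²(Δλ/2)=0.8019010397; c=2·atan2(√a, √(1-a))=2.219058553; dist=6371·c=14137.622 ≈ 14137.6 km; running total=52619.7 km
Leg 5 bearing: y=sinΔλ·cosφ2=-0.79172852, x=cosφ1·sinφ2-sinφ1·cosφ2·cosΔλ=-0.09267687; θ=atan2(y, x)=-96.6765° <0 so +360° → 263.3235° ≈ 263.3°
Leg 6: φ1=-0.5841704, φ2=-0.5583186, Δφ=0.0258518, Δλ=3.2569607 rad; a=sin²(Δφ/2)+cosφ1·cosφ2·sin²(Δλ/2)=0.7053142422; c=2·atan2(√a, √(1-a))=1.993939559; dist=6371·c=12703.389 ≈ 12703.4 km; running total=65323.1 km
Leg 6 bearing: y=sinΔλ·cosφ2=-0.09763212, x=cosφ1·sinφ2-sinφ1·cosφ2·cosΔλ=-0.90656065; θ=atan2(y, x)=-173.8532° <0 so +360° → 186.1468° ≈ 186.1°
Leg 7: φ1=-0.5583186, φ2=0.5939268, Δφ=1.1522454, Δλ=-4.0871824 rad; a=sin²(Δφ/2)+cosφ1·cosφ2·sin²(Δλ/2)=0.8539240586; c=2·atan2(√a, √(1-a))=2.357243448; dist=6371·c=15017.998 ≈ 15018.0 km; running total=80341.1 km
Leg 7 bearing: y=sinΔλ·cosφ2=0.67198512, x=cosφ1·sinφ2-sinφ1·cosφ2·cosΔλ=0.21768564; θ=atan2(y, x)=72.0506° ≈ 72.1°

Leg 1: dist=11379.4 km, bearing=312.0°
Leg 2: dist=2733.5 km, bearing=77.9°
Leg 3: dist=13051.0 km, bearing=7.1°
Leg 4: dist=11318.2 km, bearing=351.2°
Leg 5: dist=14137.6 km, bearing=263.3°
Leg 6: dist=12703.4 km, bearing=186.1°
Leg 7: dist=15018.0 km, bearing=72.1°
Total: 80341.1 km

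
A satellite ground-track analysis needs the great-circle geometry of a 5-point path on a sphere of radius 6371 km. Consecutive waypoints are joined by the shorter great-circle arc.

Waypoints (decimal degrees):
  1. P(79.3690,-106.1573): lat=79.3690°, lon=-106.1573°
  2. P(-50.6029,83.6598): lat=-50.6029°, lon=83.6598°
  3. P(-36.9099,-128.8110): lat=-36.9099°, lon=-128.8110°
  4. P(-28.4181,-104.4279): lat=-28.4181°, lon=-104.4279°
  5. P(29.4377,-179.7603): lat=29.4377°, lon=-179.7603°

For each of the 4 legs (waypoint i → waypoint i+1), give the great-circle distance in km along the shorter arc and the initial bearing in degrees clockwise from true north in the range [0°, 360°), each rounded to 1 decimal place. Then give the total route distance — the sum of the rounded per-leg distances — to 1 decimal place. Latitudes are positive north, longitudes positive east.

Leg 1: φ1=1.3852504, φ2=-0.8831872, Δφ=-2.2684376, Δλ=3.3129334 rad; a=sin²(Δφ/2)+cosφ1·cosφ2·sin²(Δλ/2)=0.9374385119; c=2·atan2(√a, √(1-a))=2.635978183; dist=6371·c=16793.817 ≈ 16793.8 km; running total=16793.8 km
Leg 1 bearing: y=sinΔλ·cosφ2=-0.10821716, x=cosφ1·sinφ2-sinφ1·cosφ2·cosΔλ=0.47210088; θ=atan2(y, x)=-12.9106° <0 so +360° → 347.0894° ≈ 347.1°
Leg 2: φ1=-0.8831872, φ2=-0.6441993, Δφ=0.2389879, Δλ=-3.7083150 rad; a=sin²(Δφ/2)+cosφ1·cosφ2·sin²(Δλ/2)=0.4820291402; c=2·atan2(√a, √(1-a))=1.534846864; dist=6371·c=9778.509 ≈ 9778.5 km; running total=26572.3 km
Leg 2 bearing: y=sinΔλ·cosφ2=0.42927077, x=cosφ1·sinφ2-sinφ1·cosφ2·cosΔλ=-0.90246041; θ=atan2(y, x)=154.5611° ≈ 154.6°
Leg 3: φ1=-0.6441993, φ2=-0.4959894, Δφ=0.1482099, Δλ=0.4255654 rad; a=sin²(Δφ/2)+cosφ1·cosφ2·sin²(Δλ/2)=0.0368436319; c=2·atan2(√a, √(1-a))=0.386291205; dist=6371·c=2461.061 ≈ 2461.1 km; running total=29033.4 km
Leg 3 bearing: y=sinΔλ·cosφ2=0.36308837, x=cosφ1·sinφ2-sinφ1·cosφ2·cosΔλ=0.10055620; θ=atan2(y, x)=74.5201° ≈ 74.5°
Leg 4: φ1=-0.4959894, φ2=0.5137848, Δφ=1.0097742, Δλ=-1.3147984 rad; a=sin²(Δφ/2)+cosφ1·cosφ2·sin²(Δλ/2)=0.5199743874; c=2·atan2(√a, √(1-a))=1.610755735; dist=6371·c=10262.125 ≈ 10262.1 km; running total=39295.5 km
Leg 4 bearing: y=sinΔλ·cosφ2=-0.84250924, x=cosφ1·sinφ2-sinφ1·cosφ2·cosΔλ=0.53719854; θ=atan2(y, x)=-57.4777° <0 so +360° → 302.5223° ≈ 302.5°

Leg 1: dist=16793.8 km, bearing=347.1°
Leg 2: dist=9778.5 km, bearing=154.6°
Leg 3: dist=2461.1 km, bearing=74.5°
Leg 4: dist=10262.1 km, bearing=302.5°
Total: 39295.5 km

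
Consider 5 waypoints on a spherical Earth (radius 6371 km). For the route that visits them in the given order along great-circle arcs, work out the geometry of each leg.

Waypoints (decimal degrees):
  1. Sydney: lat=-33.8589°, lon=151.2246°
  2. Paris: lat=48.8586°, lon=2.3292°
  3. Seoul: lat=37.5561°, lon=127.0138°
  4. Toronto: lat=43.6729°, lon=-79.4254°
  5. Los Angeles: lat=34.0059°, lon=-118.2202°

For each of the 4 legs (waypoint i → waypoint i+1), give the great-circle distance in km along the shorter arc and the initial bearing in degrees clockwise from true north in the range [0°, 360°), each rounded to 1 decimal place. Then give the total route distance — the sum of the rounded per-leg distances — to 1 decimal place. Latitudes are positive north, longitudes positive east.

Leg 1: φ1=-0.5909493, φ2=0.8527434, Δφ=1.4436927, Δλ=-2.5987150 rad; a=sin²(Δφ/2)+cosφ1·cosφ2·sin²(Δλ/2)=0.9436884238; c=2·atan2(√a, √(1-a))=2.662420384; dist=6371·c=16962.280 ≈ 16962.3 km; running total=16962.3 km
Leg 1 bearing: y=sinΔλ·cosφ2=-0.33988262, x=cosφ1·sinφ2-sinφ1·cosφ2·cosΔλ=0.31151587; θ=atan2(y, x)=-47.4935° <0 so +360° → 312.5065° ≈ 312.5°
Leg 2: φ1=0.8527434, φ2=0.6554776, Δφ=-0.1972658, Δλ=2.1761568 rad; a=sin²(Δφ/2)+cosφ1·cosφ2·sin²(Δλ/2)=0.4188840968; c=2·atan2(√a, √(1-a))=1.407844323; dist=6371·c=8969.376 ≈ 8969.4 km; running total=25931.7 km
Leg 2 bearing: y=sinΔλ·cosφ2=0.65188164, x=cosφ1·sinφ2-sinφ1·cosφ2·cosΔλ=0.74076391; θ=atan2(y, x)=41.3482° ≈ 41.3°
Leg 3: φ1=0.6554776, φ2=0.7622359, Δφ=0.1067583, Δλ=-3.6030437 rad; a=sin²(Δφ/2)+cosφ1·cosφ2·sin²(Δλ/2)=0.5462562999; c=2·atan2(√a, √(1-a))=1.663441400; dist=6371·c=10597.785 ≈ 10597.8 km; running total=36529.5 km
Leg 3 bearing: y=sinΔλ·cosφ2=0.32204506, x=cosφ1·sinφ2-sinφ1·cosφ2·cosΔλ=0.94219340; θ=atan2(y, x)=18.8706° ≈ 18.9°
Leg 4: φ1=0.7622359, φ2=0.5935149, Δφ=-0.1687210, Δλ=-0.6770970 rad; a=sin²(Δφ/2)+cosφ1·cosφ2·sin²(Δλ/2)=0.0732368274; c=2·atan2(√a, √(1-a))=0.548080315; dist=6371·c=3491.820 ≈ 3491.8 km; running total=40021.3 km
Leg 4 bearing: y=sinΔλ·cosφ2=-0.51938338, x=cosφ1·sinφ2-sinφ1·cosφ2·cosΔλ=-0.04163749; θ=atan2(y, x)=-94.5834° <0 so +360° → 265.4166° ≈ 265.4°

Leg 1: dist=16962.3 km, bearing=312.5°
Leg 2: dist=8969.4 km, bearing=41.3°
Leg 3: dist=10597.8 km, bearing=18.9°
Leg 4: dist=3491.8 km, bearing=265.4°
Total: 40021.3 km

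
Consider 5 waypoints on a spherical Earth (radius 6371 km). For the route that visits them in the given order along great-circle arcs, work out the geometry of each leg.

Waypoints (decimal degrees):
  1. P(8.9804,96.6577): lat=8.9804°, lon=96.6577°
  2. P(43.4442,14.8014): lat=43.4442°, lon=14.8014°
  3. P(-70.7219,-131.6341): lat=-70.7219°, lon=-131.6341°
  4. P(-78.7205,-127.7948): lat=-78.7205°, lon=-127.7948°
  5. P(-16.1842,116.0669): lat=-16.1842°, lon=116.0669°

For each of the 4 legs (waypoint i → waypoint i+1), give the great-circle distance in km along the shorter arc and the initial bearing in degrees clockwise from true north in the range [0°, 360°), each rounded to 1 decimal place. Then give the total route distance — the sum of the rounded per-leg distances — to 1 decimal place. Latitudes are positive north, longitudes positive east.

Leg 1: φ1=0.1567375, φ2=0.7582443, Δφ=0.6015068, Δλ=-1.4286619 rad; a=sin²(Δφ/2)+cosφ1·cosφ2·sin²(Δλ/2)=0.3955362545; c=2·atan2(√a, √(1-a))=1.360318208; dist=6371·c=8666.587 ≈ 8666.6 km; running total=8666.6 km
Leg 1 bearing: y=sinΔλ·cosφ2=-0.71872291, x=cosφ1·sinφ2-sinφ1·cosφ2·cosΔλ=0.66316415; θ=atan2(y, x)=-47.3023° <0 so +360° → 312.6977° ≈ 312.7°
Leg 2: φ1=0.7582443, φ2=-1.2343300, Δφ=-1.9925743, Δλ=-2.5557816 rad; a=sin²(Δφ/2)+cosφ1·cosφ2·sin²(Δλ/2)=0.9244140069; c=2·atan2(√a, √(1-a))=2.584560798; dist=6371·c=16466.237 ≈ 16466.2 km; running total=25132.8 km
Leg 2 bearing: y=sinΔλ·cosφ2=-0.18253381, x=cosφ1·sinφ2-sinφ1·cosφ2·cosΔλ=-0.49615765; θ=atan2(y, x)=-159.8017° <0 so +360° → 200.1983° ≈ 200.2°
Leg 3: φ1=-1.2343300, φ2=-1.3739319, Δφ=-0.1396019, Δλ=0.0670084 rad; a=sin²(Δφ/2)+cosφ1·cosφ2·sin²(Δλ/2)=0.0049367275; c=2·atan2(√a, √(1-a))=0.140639578; dist=6371·c=896.015 ≈ 896.0 km; running total=26028.8 km
Leg 3 bearing: y=sinΔλ·cosφ2=0.01309673, x=cosφ1·sinφ2-sinφ1·cosφ2·cosΔλ=-0.13956325; θ=atan2(y, x)=174.6390° ≈ 174.6°
Leg 4: φ1=-1.3739319, φ2=-0.2824676, Δφ=1.0914643, Δλ=4.2561896 rad; a=sin²(Δφ/2)+cosφ1·cosφ2·sin²(Δλ/2)=0.4047050261; c=2·atan2(√a, √(1-a))=1.379033252; dist=6371·c=8785.821 ≈ 8785.8 km; running total=34814.6 km
Leg 4 bearing: y=sinΔλ·cosφ2=-0.86215665, x=cosφ1·sinφ2-sinφ1·cosφ2·cosΔλ=-0.46942666; θ=atan2(y, x)=-118.5674° <0 so +360° → 241.4326° ≈ 241.4°

Leg 1: dist=8666.6 km, bearing=312.7°
Leg 2: dist=16466.2 km, bearing=200.2°
Leg 3: dist=896.0 km, bearing=174.6°
Leg 4: dist=8785.8 km, bearing=241.4°
Total: 34814.6 km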